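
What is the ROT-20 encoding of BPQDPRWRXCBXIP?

VJKXJLQLRWVRCJ

B(1): 1+20=21 → V
P(15): 15+20=35≡9 → J
Q(16): 16+20=36≡10 → K
D(3): 3+20=23 → X
P(15): 15+20=35≡9 → J
R(17): 17+20=37≡11 → L
W(22): 22+20=42≡16 → Q
R(17): 17+20=37≡11 → L
X(23): 23+20=43≡17 → R
C(2): 2+20=22 → W
B(1): 1+20=21 → V
X(23): 23+20=43≡17 → R
I(8): 8+20=28≡2 → C
P(15): 15+20=35≡9 → J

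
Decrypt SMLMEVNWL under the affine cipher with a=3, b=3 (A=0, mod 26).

The inverse of 3 mod 26 is 9, since 3·9=27≡1. Apply D(y)=9·(y−3) mod 26:
S(18): 9·(18−3)=135≡5 → F
M(12): 9·(12−3)=81≡3 → D
L(11): 9·(11−3)=72≡20 → U
M(12): 9·(12−3)=81≡3 → D
E(4): 9·(4−3)=9 → J
V(21): 9·(21−3)=162≡6 → G
N(13): 9·(13−3)=90≡12 → M
W(22): 9·(22−3)=171≡15 → P
L(11): 9·(11−3)=72≡20 → U

FDUDJGMPU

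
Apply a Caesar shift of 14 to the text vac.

v(21): 21+14=35≡9 → j
a(0): 0+14=14 → o
c(2): 2+14=16 → q

joq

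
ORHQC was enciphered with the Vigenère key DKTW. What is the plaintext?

LHOUZ

Repeat the key across the ciphertext: DKTWD
O(14)−D(3): 11 → L
R(17)−K(10): 7 → H
H(7)−T(19): -12≡14 → O
Q(16)−W(22): -6≡20 → U
C(2)−D(3): -1≡25 → Z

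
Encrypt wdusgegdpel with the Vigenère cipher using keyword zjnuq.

vmhmwdpqjuk

Repeat the key across the message: zjnuqzjnuqz
w(22)+z(25): 47≡21 → v
d(3)+j(9): 12 → m
u(20)+n(13): 33≡7 → h
s(18)+u(20): 38≡12 → m
g(6)+q(16): 22 → w
e(4)+z(25): 29≡3 → d
g(6)+j(9): 15 → p
d(3)+n(13): 16 → q
p(15)+u(20): 35≡9 → j
e(4)+q(16): 20 → u
l(11)+z(25): 36≡10 → k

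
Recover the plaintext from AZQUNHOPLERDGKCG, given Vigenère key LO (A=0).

PLFGCTDBAQGPVWRS

Repeat the key across the ciphertext: LOLOLOLOLOLOLOLO
A(0)−L(11): -11≡15 → P
Z(25)−O(14): 11 → L
Q(16)−L(11): 5 → F
U(20)−O(14): 6 → G
N(13)−L(11): 2 → C
H(7)−O(14): -7≡19 → T
O(14)−L(11): 3 → D
P(15)−O(14): 1 → B
L(11)−L(11): 0 → A
E(4)−O(14): -10≡16 → Q
R(17)−L(11): 6 → G
D(3)−O(14): -11≡15 → P
G(6)−L(11): -5≡21 → V
K(10)−O(14): -4≡22 → W
C(2)−L(11): -9≡17 → R
G(6)−O(14): -8≡18 → S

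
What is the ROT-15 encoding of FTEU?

F(5): 5+15=20 → U
T(19): 19+15=34≡8 → I
E(4): 4+15=19 → T
U(20): 20+15=35≡9 → J

UITJ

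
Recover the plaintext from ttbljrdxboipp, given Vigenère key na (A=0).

gtolwrqxoovpc

Repeat the key across the ciphertext: nanananananan
t(19)−n(13): 6 → g
t(19)−a(0): 19 → t
b(1)−n(13): -12≡14 → o
l(11)−a(0): 11 → l
j(9)−n(13): -4≡22 → w
r(17)−a(0): 17 → r
d(3)−n(13): -10≡16 → q
x(23)−a(0): 23 → x
b(1)−n(13): -12≡14 → o
o(14)−a(0): 14 → o
i(8)−n(13): -5≡21 → v
p(15)−a(0): 15 → p
p(15)−n(13): 2 → c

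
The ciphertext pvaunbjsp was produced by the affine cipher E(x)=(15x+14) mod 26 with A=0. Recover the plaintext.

The inverse of 15 mod 26 is 7, since 15·7=105≡1. Apply D(y)=7·(y−14) mod 26:
p(15): 7·(15−14)=7 → h
v(21): 7·(21−14)=49≡23 → x
a(0): 7·(0−14)=-98≡6 → g
u(20): 7·(20−14)=42≡16 → q
n(13): 7·(13−14)=-7≡19 → t
b(1): 7·(1−14)=-91≡13 → n
j(9): 7·(9−14)=-35≡17 → r
s(18): 7·(18−14)=28≡2 → c
p(15): 7·(15−14)=7 → h

hxgqtnrch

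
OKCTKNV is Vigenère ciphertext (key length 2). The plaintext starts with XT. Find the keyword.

Subtract each crib letter from the matching ciphertext letter (mod 26):
O(14)−X(23)=-9≡17 → R
K(10)−T(19)=-9≡17 → R

RR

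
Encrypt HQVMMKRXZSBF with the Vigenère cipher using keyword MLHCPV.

TBCOBFDIGUQA

Repeat the key across the message: MLHCPVMLHCPV
H(7)+M(12): 19 → T
Q(16)+L(11): 27≡1 → B
V(21)+H(7): 28≡2 → C
M(12)+C(2): 14 → O
M(12)+P(15): 27≡1 → B
K(10)+V(21): 31≡5 → F
R(17)+M(12): 29≡3 → D
X(23)+L(11): 34≡8 → I
Z(25)+H(7): 32≡6 → G
S(18)+C(2): 20 → U
B(1)+P(15): 16 → Q
F(5)+V(21): 26≡0 → A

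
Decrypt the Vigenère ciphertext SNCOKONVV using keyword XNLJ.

VARFNBCMY

Repeat the key across the ciphertext: XNLJXNLJX
S(18)−X(23): -5≡21 → V
N(13)−N(13): 0 → A
C(2)−L(11): -9≡17 → R
O(14)−J(9): 5 → F
K(10)−X(23): -13≡13 → N
O(14)−N(13): 1 → B
N(13)−L(11): 2 → C
V(21)−J(9): 12 → M
V(21)−X(23): -2≡24 → Y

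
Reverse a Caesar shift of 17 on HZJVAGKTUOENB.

H(7): 7−17=-10≡16 → Q
Z(25): 25−17=8 → I
J(9): 9−17=-8≡18 → S
V(21): 21−17=4 → E
A(0): 0−17=-17≡9 → J
G(6): 6−17=-11≡15 → P
K(10): 10−17=-7≡19 → T
T(19): 19−17=2 → C
U(20): 20−17=3 → D
O(14): 14−17=-3≡23 → X
E(4): 4−17=-13≡13 → N
N(13): 13−17=-4≡22 → W
B(1): 1−17=-16≡10 → K

QISEJPTCDXNWK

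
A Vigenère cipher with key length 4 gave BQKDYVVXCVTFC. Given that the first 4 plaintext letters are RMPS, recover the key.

KEVL

Subtract each crib letter from the matching ciphertext letter (mod 26):
B(1)−R(17)=-16≡10 → K
Q(16)−M(12)=4 → E
K(10)−P(15)=-5≡21 → V
D(3)−S(18)=-15≡11 → L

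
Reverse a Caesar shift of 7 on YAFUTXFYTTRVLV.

RTYNMQYRMMKOEO

Y(24): 24−7=17 → R
A(0): 0−7=-7≡19 → T
F(5): 5−7=-2≡24 → Y
U(20): 20−7=13 → N
T(19): 19−7=12 → M
X(23): 23−7=16 → Q
F(5): 5−7=-2≡24 → Y
Y(24): 24−7=17 → R
T(19): 19−7=12 → M
T(19): 19−7=12 → M
R(17): 17−7=10 → K
V(21): 21−7=14 → O
L(11): 11−7=4 → E
V(21): 21−7=14 → O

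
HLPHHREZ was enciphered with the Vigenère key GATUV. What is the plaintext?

BLWNMLEG

Repeat the key across the ciphertext: GATUVGAT
H(7)−G(6): 1 → B
L(11)−A(0): 11 → L
P(15)−T(19): -4≡22 → W
H(7)−U(20): -13≡13 → N
H(7)−V(21): -14≡12 → M
R(17)−G(6): 11 → L
E(4)−A(0): 4 → E
Z(25)−T(19): 6 → G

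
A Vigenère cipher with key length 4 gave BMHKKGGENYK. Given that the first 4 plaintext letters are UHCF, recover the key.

HFFF

Subtract each crib letter from the matching ciphertext letter (mod 26):
B(1)−U(20)=-19≡7 → H
M(12)−H(7)=5 → F
H(7)−C(2)=5 → F
K(10)−F(5)=5 → F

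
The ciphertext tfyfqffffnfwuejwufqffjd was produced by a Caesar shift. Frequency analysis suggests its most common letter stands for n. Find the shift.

18

The most frequent ciphertext letter is f (appears 10 times).
f is position 5; n is position 13.
Shift = -8≡18.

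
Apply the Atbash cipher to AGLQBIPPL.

ZTOJYRKKO

A(0) → Z(25)
G(6) → T(19)
L(11) → O(14)
Q(16) → J(9)
B(1) → Y(24)
I(8) → R(17)
P(15) → K(10)
P(15) → K(10)
L(11) → O(14)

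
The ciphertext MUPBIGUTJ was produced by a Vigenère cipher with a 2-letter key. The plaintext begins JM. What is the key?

Subtract each crib letter from the matching ciphertext letter (mod 26):
M(12)−J(9)=3 → D
U(20)−M(12)=8 → I

DI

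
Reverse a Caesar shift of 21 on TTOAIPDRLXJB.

T(19): 19−21=-2≡24 → Y
T(19): 19−21=-2≡24 → Y
O(14): 14−21=-7≡19 → T
A(0): 0−21=-21≡5 → F
I(8): 8−21=-13≡13 → N
P(15): 15−21=-6≡20 → U
D(3): 3−21=-18≡8 → I
R(17): 17−21=-4≡22 → W
L(11): 11−21=-10≡16 → Q
X(23): 23−21=2 → C
J(9): 9−21=-12≡14 → O
B(1): 1−21=-20≡6 → G

YYTFNUIWQCOG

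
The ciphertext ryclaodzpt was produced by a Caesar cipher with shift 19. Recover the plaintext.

r(17): 17−19=-2≡24 → y
y(24): 24−19=5 → f
c(2): 2−19=-17≡9 → j
l(11): 11−19=-8≡18 → s
a(0): 0−19=-19≡7 → h
o(14): 14−19=-5≡21 → v
d(3): 3−19=-16≡10 → k
z(25): 25−19=6 → g
p(15): 15−19=-4≡22 → w
t(19): 19−19=0 → a

yfjshvkgwa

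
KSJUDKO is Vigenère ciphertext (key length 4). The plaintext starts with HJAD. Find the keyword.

Subtract each crib letter from the matching ciphertext letter (mod 26):
K(10)−H(7)=3 → D
S(18)−J(9)=9 → J
J(9)−A(0)=9 → J
U(20)−D(3)=17 → R

DJJR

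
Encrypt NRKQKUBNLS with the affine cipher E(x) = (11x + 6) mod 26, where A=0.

TLMAMSRTXW

N(13): 11·13+6=149≡19 → T
R(17): 11·17+6=193≡11 → L
K(10): 11·10+6=116≡12 → M
Q(16): 11·16+6=182≡0 → A
K(10): 11·10+6=116≡12 → M
U(20): 11·20+6=226≡18 → S
B(1): 11·1+6=17 → R
N(13): 11·13+6=149≡19 → T
L(11): 11·11+6=127≡23 → X
S(18): 11·18+6=204≡22 → W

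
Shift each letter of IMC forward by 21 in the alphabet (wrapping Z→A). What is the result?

I(8): 8+21=29≡3 → D
M(12): 12+21=33≡7 → H
C(2): 2+21=23 → X

DHX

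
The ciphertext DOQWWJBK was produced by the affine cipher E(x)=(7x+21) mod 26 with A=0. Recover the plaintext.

QZDPPCMR

The inverse of 7 mod 26 is 15, since 7·15=105≡1. Apply D(y)=15·(y−21) mod 26:
D(3): 15·(3−21)=-270≡16 → Q
O(14): 15·(14−21)=-105≡25 → Z
Q(16): 15·(16−21)=-75≡3 → D
W(22): 15·(22−21)=15 → P
W(22): 15·(22−21)=15 → P
J(9): 15·(9−21)=-180≡2 → C
B(1): 15·(1−21)=-300≡12 → M
K(10): 15·(10−21)=-165≡17 → R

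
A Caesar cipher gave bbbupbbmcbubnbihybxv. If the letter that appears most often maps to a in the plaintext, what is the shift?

The most frequent ciphertext letter is b (appears 9 times).
b is position 1; a is position 0.
Shift = 1.

1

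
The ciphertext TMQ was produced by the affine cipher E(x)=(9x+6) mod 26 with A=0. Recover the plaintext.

NSE

The inverse of 9 mod 26 is 3, since 9·3=27≡1. Apply D(y)=3·(y−6) mod 26:
T(19): 3·(19−6)=39≡13 → N
M(12): 3·(12−6)=18 → S
Q(16): 3·(16−6)=30≡4 → E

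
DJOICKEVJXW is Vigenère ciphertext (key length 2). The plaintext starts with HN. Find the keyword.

Subtract each crib letter from the matching ciphertext letter (mod 26):
D(3)−H(7)=-4≡22 → W
J(9)−N(13)=-4≡22 → W

WW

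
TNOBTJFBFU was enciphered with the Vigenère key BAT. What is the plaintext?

SNVATQEBMT

Repeat the key across the ciphertext: BATBATBATB
T(19)−B(1): 18 → S
N(13)−A(0): 13 → N
O(14)−T(19): -5≡21 → V
B(1)−B(1): 0 → A
T(19)−A(0): 19 → T
J(9)−T(19): -10≡16 → Q
F(5)−B(1): 4 → E
B(1)−A(0): 1 → B
F(5)−T(19): -14≡12 → M
U(20)−B(1): 19 → T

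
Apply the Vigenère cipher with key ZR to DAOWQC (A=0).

Repeat the key across the message: ZRZRZR
D(3)+Z(25): 28≡2 → C
A(0)+R(17): 17 → R
O(14)+Z(25): 39≡13 → N
W(22)+R(17): 39≡13 → N
Q(16)+Z(25): 41≡15 → P
C(2)+R(17): 19 → T

CRNNPT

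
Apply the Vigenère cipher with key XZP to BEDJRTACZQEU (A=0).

Repeat the key across the message: XZPXZPXZPXZP
B(1)+X(23): 24 → Y
E(4)+Z(25): 29≡3 → D
D(3)+P(15): 18 → S
J(9)+X(23): 32≡6 → G
R(17)+Z(25): 42≡16 → Q
T(19)+P(15): 34≡8 → I
A(0)+X(23): 23 → X
C(2)+Z(25): 27≡1 → B
Z(25)+P(15): 40≡14 → O
Q(16)+X(23): 39≡13 → N
E(4)+Z(25): 29≡3 → D
U(20)+P(15): 35≡9 → J

YDSGQIXBONDJ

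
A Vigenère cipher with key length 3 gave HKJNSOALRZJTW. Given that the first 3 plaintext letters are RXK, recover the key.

Subtract each crib letter from the matching ciphertext letter (mod 26):
H(7)−R(17)=-10≡16 → Q
K(10)−X(23)=-13≡13 → N
J(9)−K(10)=-1≡25 → Z

QNZ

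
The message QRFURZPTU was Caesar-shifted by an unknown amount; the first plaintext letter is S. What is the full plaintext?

STHWTBRVW

From the crib: Q(16)−S(18)=-2≡24, so the shift is 24.
Subtract 24 from each ciphertext letter:
Q(16): 16−24=-8≡18 → S
R(17): 17−24=-7≡19 → T
F(5): 5−24=-19≡7 → H
U(20): 20−24=-4≡22 → W
R(17): 17−24=-7≡19 → T
Z(25): 25−24=1 → B
P(15): 15−24=-9≡17 → R
T(19): 19−24=-5≡21 → V
U(20): 20−24=-4≡22 → W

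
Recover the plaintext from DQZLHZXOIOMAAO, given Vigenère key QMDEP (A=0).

NEWHSJLLEZWOXK

Repeat the key across the ciphertext: QMDEPQMDEPQMDE
D(3)−Q(16): -13≡13 → N
Q(16)−M(12): 4 → E
Z(25)−D(3): 22 → W
L(11)−E(4): 7 → H
H(7)−P(15): -8≡18 → S
Z(25)−Q(16): 9 → J
X(23)−M(12): 11 → L
O(14)−D(3): 11 → L
I(8)−E(4): 4 → E
O(14)−P(15): -1≡25 → Z
M(12)−Q(16): -4≡22 → W
A(0)−M(12): -12≡14 → O
A(0)−D(3): -3≡23 → X
O(14)−E(4): 10 → K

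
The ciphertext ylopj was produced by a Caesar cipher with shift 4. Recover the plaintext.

uhklf

y(24): 24−4=20 → u
l(11): 11−4=7 → h
o(14): 14−4=10 → k
p(15): 15−4=11 → l
j(9): 9−4=5 → f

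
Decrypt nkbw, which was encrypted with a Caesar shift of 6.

n(13): 13−6=7 → h
k(10): 10−6=4 → e
b(1): 1−6=-5≡21 → v
w(22): 22−6=16 → q

hevq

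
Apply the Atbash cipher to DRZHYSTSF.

D(3) → W(22)
R(17) → I(8)
Z(25) → A(0)
H(7) → S(18)
Y(24) → B(1)
S(18) → H(7)
T(19) → G(6)
S(18) → H(7)
F(5) → U(20)

WIASBHGHU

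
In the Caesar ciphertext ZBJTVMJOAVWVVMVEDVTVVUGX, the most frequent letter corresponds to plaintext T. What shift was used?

2

The most frequent ciphertext letter is V (appears 8 times).
V is position 21; T is position 19.
Shift = 2.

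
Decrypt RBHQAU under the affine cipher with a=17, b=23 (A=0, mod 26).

The inverse of 17 mod 26 is 23, since 17·23=391≡1. Apply D(y)=23·(y−23) mod 26:
R(17): 23·(17−23)=-138≡18 → S
B(1): 23·(1−23)=-506≡14 → O
H(7): 23·(7−23)=-368≡22 → W
Q(16): 23·(16−23)=-161≡21 → V
A(0): 23·(0−23)=-529≡17 → R
U(20): 23·(20−23)=-69≡9 → J

SOWVRJ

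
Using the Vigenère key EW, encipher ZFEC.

DBIY

Repeat the key across the message: EWEW
Z(25)+E(4): 29≡3 → D
F(5)+W(22): 27≡1 → B
E(4)+E(4): 8 → I
C(2)+W(22): 24 → Y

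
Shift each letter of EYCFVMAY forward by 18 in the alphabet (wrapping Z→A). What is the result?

WQUXNESQ

E(4): 4+18=22 → W
Y(24): 24+18=42≡16 → Q
C(2): 2+18=20 → U
F(5): 5+18=23 → X
V(21): 21+18=39≡13 → N
M(12): 12+18=30≡4 → E
A(0): 0+18=18 → S
Y(24): 24+18=42≡16 → Q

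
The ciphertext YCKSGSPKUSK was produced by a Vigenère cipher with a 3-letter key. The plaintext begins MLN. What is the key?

Subtract each crib letter from the matching ciphertext letter (mod 26):
Y(24)−M(12)=12 → M
C(2)−L(11)=-9≡17 → R
K(10)−N(13)=-3≡23 → X

MRX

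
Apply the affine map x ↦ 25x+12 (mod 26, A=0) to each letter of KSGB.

CUGL

K(10): 25·10+12=262≡2 → C
S(18): 25·18+12=462≡20 → U
G(6): 25·6+12=162≡6 → G
B(1): 25·1+12=37≡11 → L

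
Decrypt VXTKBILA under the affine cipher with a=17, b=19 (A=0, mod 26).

UOABCHYF

The inverse of 17 mod 26 is 23, since 17·23=391≡1. Apply D(y)=23·(y−19) mod 26:
V(21): 23·(21−19)=46≡20 → U
X(23): 23·(23−19)=92≡14 → O
T(19): 23·(19−19)=0 → A
K(10): 23·(10−19)=-207≡1 → B
B(1): 23·(1−19)=-414≡2 → C
I(8): 23·(8−19)=-253≡7 → H
L(11): 23·(11−19)=-184≡24 → Y
A(0): 23·(0−19)=-437≡5 → F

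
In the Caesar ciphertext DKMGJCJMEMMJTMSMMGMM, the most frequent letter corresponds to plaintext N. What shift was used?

The most frequent ciphertext letter is M (appears 9 times).
M is position 12; N is position 13.
Shift = -1≡25.

25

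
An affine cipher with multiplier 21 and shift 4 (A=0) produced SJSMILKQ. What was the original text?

The inverse of 21 mod 26 is 5, since 21·5=105≡1. Apply D(y)=5·(y−4) mod 26:
S(18): 5·(18−4)=70≡18 → S
J(9): 5·(9−4)=25 → Z
S(18): 5·(18−4)=70≡18 → S
M(12): 5·(12−4)=40≡14 → O
I(8): 5·(8−4)=20 → U
L(11): 5·(11−4)=35≡9 → J
K(10): 5·(10−4)=30≡4 → E
Q(16): 5·(16−4)=60≡8 → I

SZSOUJEI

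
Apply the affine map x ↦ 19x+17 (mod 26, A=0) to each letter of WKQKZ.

W(22): 19·22+17=435≡19 → T
K(10): 19·10+17=207≡25 → Z
Q(16): 19·16+17=321≡9 → J
K(10): 19·10+17=207≡25 → Z
Z(25): 19·25+17=492≡24 → Y

TZJZY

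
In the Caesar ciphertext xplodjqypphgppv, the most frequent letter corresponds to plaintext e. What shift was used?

11

The most frequent ciphertext letter is p (appears 5 times).
p is position 15; e is position 4.
Shift = 11.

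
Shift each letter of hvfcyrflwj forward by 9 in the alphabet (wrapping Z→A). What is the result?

qeolhaoufs

h(7): 7+9=16 → q
v(21): 21+9=30≡4 → e
f(5): 5+9=14 → o
c(2): 2+9=11 → l
y(24): 24+9=33≡7 → h
r(17): 17+9=26≡0 → a
f(5): 5+9=14 → o
l(11): 11+9=20 → u
w(22): 22+9=31≡5 → f
j(9): 9+9=18 → s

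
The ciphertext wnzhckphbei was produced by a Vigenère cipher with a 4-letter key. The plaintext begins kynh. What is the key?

mpma

Subtract each crib letter from the matching ciphertext letter (mod 26):
w(22)−k(10)=12 → m
n(13)−y(24)=-11≡15 → p
z(25)−n(13)=12 → m
h(7)−h(7)=0 → a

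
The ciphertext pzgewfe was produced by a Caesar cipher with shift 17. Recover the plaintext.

p(15): 15−17=-2≡24 → y
z(25): 25−17=8 → i
g(6): 6−17=-11≡15 → p
e(4): 4−17=-13≡13 → n
w(22): 22−17=5 → f
f(5): 5−17=-12≡14 → o
e(4): 4−17=-13≡13 → n

yipnfon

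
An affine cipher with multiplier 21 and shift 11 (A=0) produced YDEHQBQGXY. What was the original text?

NMRGZCZBIN

The inverse of 21 mod 26 is 5, since 21·5=105≡1. Apply D(y)=5·(y−11) mod 26:
Y(24): 5·(24−11)=65≡13 → N
D(3): 5·(3−11)=-40≡12 → M
E(4): 5·(4−11)=-35≡17 → R
H(7): 5·(7−11)=-20≡6 → G
Q(16): 5·(16−11)=25 → Z
B(1): 5·(1−11)=-50≡2 → C
Q(16): 5·(16−11)=25 → Z
G(6): 5·(6−11)=-25≡1 → B
X(23): 5·(23−11)=60≡8 → I
Y(24): 5·(24−11)=65≡13 → N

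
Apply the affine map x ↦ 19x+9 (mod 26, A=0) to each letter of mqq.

m(12): 19·12+9=237≡3 → d
q(16): 19·16+9=313≡1 → b
q(16): 19·16+9=313≡1 → b

dbb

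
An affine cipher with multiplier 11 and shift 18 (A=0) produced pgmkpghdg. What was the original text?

The inverse of 11 mod 26 is 19, since 11·19=209≡1. Apply D(y)=19·(y−18) mod 26:
p(15): 19·(15−18)=-57≡21 → v
g(6): 19·(6−18)=-228≡6 → g
m(12): 19·(12−18)=-114≡16 → q
k(10): 19·(10−18)=-152≡4 → e
p(15): 19·(15−18)=-57≡21 → v
g(6): 19·(6−18)=-228≡6 → g
h(7): 19·(7−18)=-209≡25 → z
d(3): 19·(3−18)=-285≡1 → b
g(6): 19·(6−18)=-228≡6 → g

vgqevgzbg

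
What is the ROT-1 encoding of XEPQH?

X(23): 23+1=24 → Y
E(4): 4+1=5 → F
P(15): 15+1=16 → Q
Q(16): 16+1=17 → R
H(7): 7+1=8 → I

YFQRI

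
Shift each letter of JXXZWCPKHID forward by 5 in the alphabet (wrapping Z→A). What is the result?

J(9): 9+5=14 → O
X(23): 23+5=28≡2 → C
X(23): 23+5=28≡2 → C
Z(25): 25+5=30≡4 → E
W(22): 22+5=27≡1 → B
C(2): 2+5=7 → H
P(15): 15+5=20 → U
K(10): 10+5=15 → P
H(7): 7+5=12 → M
I(8): 8+5=13 → N
D(3): 3+5=8 → I

OCCEBHUPMNI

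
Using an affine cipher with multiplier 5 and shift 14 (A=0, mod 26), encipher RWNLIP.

R(17): 5·17+14=99≡21 → V
W(22): 5·22+14=124≡20 → U
N(13): 5·13+14=79≡1 → B
L(11): 5·11+14=69≡17 → R
I(8): 5·8+14=54≡2 → C
P(15): 5·15+14=89≡11 → L

VUBRCL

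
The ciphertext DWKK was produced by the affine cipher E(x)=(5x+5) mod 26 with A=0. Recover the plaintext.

KTBB

The inverse of 5 mod 26 is 21, since 5·21=105≡1. Apply D(y)=21·(y−5) mod 26:
D(3): 21·(3−5)=-42≡10 → K
W(22): 21·(22−5)=357≡19 → T
K(10): 21·(10−5)=105≡1 → B
K(10): 21·(10−5)=105≡1 → B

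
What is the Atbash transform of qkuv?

jpfe

q(16) → j(9)
k(10) → p(15)
u(20) → f(5)
v(21) → e(4)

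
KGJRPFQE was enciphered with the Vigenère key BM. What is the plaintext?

Repeat the key across the ciphertext: BMBMBMBM
K(10)−B(1): 9 → J
G(6)−M(12): -6≡20 → U
J(9)−B(1): 8 → I
R(17)−M(12): 5 → F
P(15)−B(1): 14 → O
F(5)−M(12): -7≡19 → T
Q(16)−B(1): 15 → P
E(4)−M(12): -8≡18 → S

JUIFOTPS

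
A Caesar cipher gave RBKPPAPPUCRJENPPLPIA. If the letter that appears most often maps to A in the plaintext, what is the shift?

15

The most frequent ciphertext letter is P (appears 7 times).
P is position 15; A is position 0.
Shift = 15.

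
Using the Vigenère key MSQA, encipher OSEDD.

AKUDP

Repeat the key across the message: MSQAM
O(14)+M(12): 26≡0 → A
S(18)+S(18): 36≡10 → K
E(4)+Q(16): 20 → U
D(3)+A(0): 3 → D
D(3)+M(12): 15 → P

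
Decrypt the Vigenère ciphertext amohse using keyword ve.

Repeat the key across the ciphertext: veveve
a(0)−v(21): -21≡5 → f
m(12)−e(4): 8 → i
o(14)−v(21): -7≡19 → t
h(7)−e(4): 3 → d
s(18)−v(21): -3≡23 → x
e(4)−e(4): 0 → a

fitdxa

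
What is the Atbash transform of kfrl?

puio

k(10) → p(15)
f(5) → u(20)
r(17) → i(8)
l(11) → o(14)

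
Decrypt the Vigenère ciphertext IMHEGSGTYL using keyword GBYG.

Repeat the key across the ciphertext: GBYGGBYGGB
I(8)−G(6): 2 → C
M(12)−B(1): 11 → L
H(7)−Y(24): -17≡9 → J
E(4)−G(6): -2≡24 → Y
G(6)−G(6): 0 → A
S(18)−B(1): 17 → R
G(6)−Y(24): -18≡8 → I
T(19)−G(6): 13 → N
Y(24)−G(6): 18 → S
L(11)−B(1): 10 → K

CLJYARINSK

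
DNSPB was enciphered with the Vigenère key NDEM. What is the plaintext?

Repeat the key across the ciphertext: NDEMN
D(3)−N(13): -10≡16 → Q
N(13)−D(3): 10 → K
S(18)−E(4): 14 → O
P(15)−M(12): 3 → D
B(1)−N(13): -12≡14 → O

QKODO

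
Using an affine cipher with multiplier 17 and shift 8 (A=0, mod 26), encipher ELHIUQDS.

E(4): 17·4+8=76≡24 → Y
L(11): 17·11+8=195≡13 → N
H(7): 17·7+8=127≡23 → X
I(8): 17·8+8=144≡14 → O
U(20): 17·20+8=348≡10 → K
Q(16): 17·16+8=280≡20 → U
D(3): 17·3+8=59≡7 → H
S(18): 17·18+8=314≡2 → C

YNXOKUHC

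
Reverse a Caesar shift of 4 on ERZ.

E(4): 4−4=0 → A
R(17): 17−4=13 → N
Z(25): 25−4=21 → V

ANV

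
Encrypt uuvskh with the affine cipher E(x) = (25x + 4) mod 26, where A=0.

kkjmux

u(20): 25·20+4=504≡10 → k
u(20): 25·20+4=504≡10 → k
v(21): 25·21+4=529≡9 → j
s(18): 25·18+4=454≡12 → m
k(10): 25·10+4=254≡20 → u
h(7): 25·7+4=179≡23 → x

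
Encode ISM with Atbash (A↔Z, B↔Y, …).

RHN

I(8) → R(17)
S(18) → H(7)
M(12) → N(13)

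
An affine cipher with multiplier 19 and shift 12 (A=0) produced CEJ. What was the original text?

The inverse of 19 mod 26 is 11, since 19·11=209≡1. Apply D(y)=11·(y−12) mod 26:
C(2): 11·(2−12)=-110≡20 → U
E(4): 11·(4−12)=-88≡16 → Q
J(9): 11·(9−12)=-33≡19 → T

UQT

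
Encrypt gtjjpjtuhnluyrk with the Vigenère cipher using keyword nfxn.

tygwcoqhusihlwh

Repeat the key across the message: nfxnnfxnnfxnnfx
g(6)+n(13): 19 → t
t(19)+f(5): 24 → y
j(9)+x(23): 32≡6 → g
j(9)+n(13): 22 → w
p(15)+n(13): 28≡2 → c
j(9)+f(5): 14 → o
t(19)+x(23): 42≡16 → q
u(20)+n(13): 33≡7 → h
h(7)+n(13): 20 → u
n(13)+f(5): 18 → s
l(11)+x(23): 34≡8 → i
u(20)+n(13): 33≡7 → h
y(24)+n(13): 37≡11 → l
r(17)+f(5): 22 → w
k(10)+x(23): 33≡7 → h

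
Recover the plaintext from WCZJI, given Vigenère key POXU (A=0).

HOCPT

Repeat the key across the ciphertext: POXUP
W(22)−P(15): 7 → H
C(2)−O(14): -12≡14 → O
Z(25)−X(23): 2 → C
J(9)−U(20): -11≡15 → P
I(8)−P(15): -7≡19 → T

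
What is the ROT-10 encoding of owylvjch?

ygivftmr

o(14): 14+10=24 → y
w(22): 22+10=32≡6 → g
y(24): 24+10=34≡8 → i
l(11): 11+10=21 → v
v(21): 21+10=31≡5 → f
j(9): 9+10=19 → t
c(2): 2+10=12 → m
h(7): 7+10=17 → r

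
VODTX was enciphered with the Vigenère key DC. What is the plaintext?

Repeat the key across the ciphertext: DCDCD
V(21)−D(3): 18 → S
O(14)−C(2): 12 → M
D(3)−D(3): 0 → A
T(19)−C(2): 17 → R
X(23)−D(3): 20 → U

SMARU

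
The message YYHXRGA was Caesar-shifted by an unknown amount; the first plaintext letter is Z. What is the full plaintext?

From the crib: Y(24)−Z(25)=-1≡25, so the shift is 25.
Subtract 25 from each ciphertext letter:
Y(24): 24−25=-1≡25 → Z
Y(24): 24−25=-1≡25 → Z
H(7): 7−25=-18≡8 → I
X(23): 23−25=-2≡24 → Y
R(17): 17−25=-8≡18 → S
G(6): 6−25=-19≡7 → H
A(0): 0−25=-25≡1 → B

ZZIYSHB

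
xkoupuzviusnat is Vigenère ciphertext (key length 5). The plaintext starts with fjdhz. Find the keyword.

Subtract each crib letter from the matching ciphertext letter (mod 26):
x(23)−f(5)=18 → s
k(10)−j(9)=1 → b
o(14)−d(3)=11 → l
u(20)−h(7)=13 → n
p(15)−z(25)=-10≡16 → q

sblnq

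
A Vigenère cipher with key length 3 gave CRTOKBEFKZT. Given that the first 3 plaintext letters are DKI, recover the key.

Subtract each crib letter from the matching ciphertext letter (mod 26):
C(2)−D(3)=-1≡25 → Z
R(17)−K(10)=7 → H
T(19)−I(8)=11 → L

ZHL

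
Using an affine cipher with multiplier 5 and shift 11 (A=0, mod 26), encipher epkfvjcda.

fijkmeval

e(4): 5·4+11=31≡5 → f
p(15): 5·15+11=86≡8 → i
k(10): 5·10+11=61≡9 → j
f(5): 5·5+11=36≡10 → k
v(21): 5·21+11=116≡12 → m
j(9): 5·9+11=56≡4 → e
c(2): 5·2+11=21 → v
d(3): 5·3+11=26≡0 → a
a(0): 5·0+11=11 → l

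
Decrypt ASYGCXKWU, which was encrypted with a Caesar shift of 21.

A(0): 0−21=-21≡5 → F
S(18): 18−21=-3≡23 → X
Y(24): 24−21=3 → D
G(6): 6−21=-15≡11 → L
C(2): 2−21=-19≡7 → H
X(23): 23−21=2 → C
K(10): 10−21=-11≡15 → P
W(22): 22−21=1 → B
U(20): 20−21=-1≡25 → Z

FXDLHCPBZ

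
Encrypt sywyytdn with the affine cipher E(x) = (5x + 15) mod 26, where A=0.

s(18): 5·18+15=105≡1 → b
y(24): 5·24+15=135≡5 → f
w(22): 5·22+15=125≡21 → v
y(24): 5·24+15=135≡5 → f
y(24): 5·24+15=135≡5 → f
t(19): 5·19+15=110≡6 → g
d(3): 5·3+15=30≡4 → e
n(13): 5·13+15=80≡2 → c

bfvffgec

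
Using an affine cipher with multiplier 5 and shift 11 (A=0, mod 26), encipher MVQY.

M(12): 5·12+11=71≡19 → T
V(21): 5·21+11=116≡12 → M
Q(16): 5·16+11=91≡13 → N
Y(24): 5·24+11=131≡1 → B

TMNB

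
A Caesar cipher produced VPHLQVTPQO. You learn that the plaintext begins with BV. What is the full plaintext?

From the crib: V(21)−B(1)=20, so the shift is 20.
Subtract 20 from each ciphertext letter:
V(21): 21−20=1 → B
P(15): 15−20=-5≡21 → V
H(7): 7−20=-13≡13 → N
L(11): 11−20=-9≡17 → R
Q(16): 16−20=-4≡22 → W
V(21): 21−20=1 → B
T(19): 19−20=-1≡25 → Z
P(15): 15−20=-5≡21 → V
Q(16): 16−20=-4≡22 → W
O(14): 14−20=-6≡20 → U

BVNRWBZVWU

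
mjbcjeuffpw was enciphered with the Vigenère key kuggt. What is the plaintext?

Repeat the key across the ciphertext: kuggtkuggtk
m(12)−k(10): 2 → c
j(9)−u(20): -11≡15 → p
b(1)−g(6): -5≡21 → v
c(2)−g(6): -4≡22 → w
j(9)−t(19): -10≡16 → q
e(4)−k(10): -6≡20 → u
u(20)−u(20): 0 → a
f(5)−g(6): -1≡25 → z
f(5)−g(6): -1≡25 → z
p(15)−t(19): -4≡22 → w
w(22)−k(10): 12 → m

cpvwquazzwm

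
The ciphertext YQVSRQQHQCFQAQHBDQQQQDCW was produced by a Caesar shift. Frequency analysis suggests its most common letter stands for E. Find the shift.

The most frequent ciphertext letter is Q (appears 10 times).
Q is position 16; E is position 4.
Shift = 12.

12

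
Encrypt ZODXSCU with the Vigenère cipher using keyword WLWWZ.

VZZTRYF

Repeat the key across the message: WLWWZWL
Z(25)+W(22): 47≡21 → V
O(14)+L(11): 25 → Z
D(3)+W(22): 25 → Z
X(23)+W(22): 45≡19 → T
S(18)+Z(25): 43≡17 → R
C(2)+W(22): 24 → Y
U(20)+L(11): 31≡5 → F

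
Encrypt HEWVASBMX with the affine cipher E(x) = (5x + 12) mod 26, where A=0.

H(7): 5·7+12=47≡21 → V
E(4): 5·4+12=32≡6 → G
W(22): 5·22+12=122≡18 → S
V(21): 5·21+12=117≡13 → N
A(0): 5·0+12=12 → M
S(18): 5·18+12=102≡24 → Y
B(1): 5·1+12=17 → R
M(12): 5·12+12=72≡20 → U
X(23): 5·23+12=127≡23 → X

VGSNMYRUX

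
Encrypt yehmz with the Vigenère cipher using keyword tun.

Repeat the key across the message: tuntu
y(24)+t(19): 43≡17 → r
e(4)+u(20): 24 → y
h(7)+n(13): 20 → u
m(12)+t(19): 31≡5 → f
z(25)+u(20): 45≡19 → t

ryuft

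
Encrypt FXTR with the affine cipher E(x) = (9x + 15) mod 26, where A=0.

IOEM

F(5): 9·5+15=60≡8 → I
X(23): 9·23+15=222≡14 → O
T(19): 9·19+15=186≡4 → E
R(17): 9·17+15=168≡12 → M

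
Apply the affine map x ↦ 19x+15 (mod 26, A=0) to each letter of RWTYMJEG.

ARMDJENZ

R(17): 19·17+15=338≡0 → A
W(22): 19·22+15=433≡17 → R
T(19): 19·19+15=376≡12 → M
Y(24): 19·24+15=471≡3 → D
M(12): 19·12+15=243≡9 → J
J(9): 19·9+15=186≡4 → E
E(4): 19·4+15=91≡13 → N
G(6): 19·6+15=129≡25 → Z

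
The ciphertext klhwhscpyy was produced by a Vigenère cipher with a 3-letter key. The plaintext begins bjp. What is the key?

jcs

Subtract each crib letter from the matching ciphertext letter (mod 26):
k(10)−b(1)=9 → j
l(11)−j(9)=2 → c
h(7)−p(15)=-8≡18 → s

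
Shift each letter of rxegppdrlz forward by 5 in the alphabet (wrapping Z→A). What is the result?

r(17): 17+5=22 → w
x(23): 23+5=28≡2 → c
e(4): 4+5=9 → j
g(6): 6+5=11 → l
p(15): 15+5=20 → u
p(15): 15+5=20 → u
d(3): 3+5=8 → i
r(17): 17+5=22 → w
l(11): 11+5=16 → q
z(25): 25+5=30≡4 → e

wcjluuiwqe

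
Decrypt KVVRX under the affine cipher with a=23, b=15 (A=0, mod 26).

The inverse of 23 mod 26 is 17, since 23·17=391≡1. Apply D(y)=17·(y−15) mod 26:
K(10): 17·(10−15)=-85≡19 → T
V(21): 17·(21−15)=102≡24 → Y
V(21): 17·(21−15)=102≡24 → Y
R(17): 17·(17−15)=34≡8 → I
X(23): 17·(23−15)=136≡6 → G

TYYIG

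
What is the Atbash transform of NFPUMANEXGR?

N(13) → M(12)
F(5) → U(20)
P(15) → K(10)
U(20) → F(5)
M(12) → N(13)
A(0) → Z(25)
N(13) → M(12)
E(4) → V(21)
X(23) → C(2)
G(6) → T(19)
R(17) → I(8)

MUKFNZMVCTI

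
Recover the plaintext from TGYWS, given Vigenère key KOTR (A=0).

JSFFI

Repeat the key across the ciphertext: KOTRK
T(19)−K(10): 9 → J
G(6)−O(14): -8≡18 → S
Y(24)−T(19): 5 → F
W(22)−R(17): 5 → F
S(18)−K(10): 8 → I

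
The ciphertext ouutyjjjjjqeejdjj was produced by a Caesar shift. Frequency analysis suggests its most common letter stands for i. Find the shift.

1

The most frequent ciphertext letter is j (appears 8 times).
j is position 9; i is position 8.
Shift = 1.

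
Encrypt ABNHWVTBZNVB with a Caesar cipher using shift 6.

A(0): 0+6=6 → G
B(1): 1+6=7 → H
N(13): 13+6=19 → T
H(7): 7+6=13 → N
W(22): 22+6=28≡2 → C
V(21): 21+6=27≡1 → B
T(19): 19+6=25 → Z
B(1): 1+6=7 → H
Z(25): 25+6=31≡5 → F
N(13): 13+6=19 → T
V(21): 21+6=27≡1 → B
B(1): 1+6=7 → H

GHTNCBZHFTBH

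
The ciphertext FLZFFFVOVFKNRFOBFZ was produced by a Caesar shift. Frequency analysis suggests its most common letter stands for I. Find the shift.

The most frequent ciphertext letter is F (appears 7 times).
F is position 5; I is position 8.
Shift = -3≡23.

23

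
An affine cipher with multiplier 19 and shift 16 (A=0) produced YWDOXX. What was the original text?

KONEZZ

The inverse of 19 mod 26 is 11, since 19·11=209≡1. Apply D(y)=11·(y−16) mod 26:
Y(24): 11·(24−16)=88≡10 → K
W(22): 11·(22−16)=66≡14 → O
D(3): 11·(3−16)=-143≡13 → N
O(14): 11·(14−16)=-22≡4 → E
X(23): 11·(23−16)=77≡25 → Z
X(23): 11·(23−16)=77≡25 → Z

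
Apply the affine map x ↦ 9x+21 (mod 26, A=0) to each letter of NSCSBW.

IBNBEL

N(13): 9·13+21=138≡8 → I
S(18): 9·18+21=183≡1 → B
C(2): 9·2+21=39≡13 → N
S(18): 9·18+21=183≡1 → B
B(1): 9·1+21=30≡4 → E
W(22): 9·22+21=219≡11 → L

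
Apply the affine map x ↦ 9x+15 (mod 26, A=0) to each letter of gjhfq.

g(6): 9·6+15=69≡17 → r
j(9): 9·9+15=96≡18 → s
h(7): 9·7+15=78≡0 → a
f(5): 9·5+15=60≡8 → i
q(16): 9·16+15=159≡3 → d

rsaid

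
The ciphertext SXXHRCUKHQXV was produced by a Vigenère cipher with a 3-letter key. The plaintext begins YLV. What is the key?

Subtract each crib letter from the matching ciphertext letter (mod 26):
S(18)−Y(24)=-6≡20 → U
X(23)−L(11)=12 → M
X(23)−V(21)=2 → C

UMC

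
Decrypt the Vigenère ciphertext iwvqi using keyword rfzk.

Repeat the key across the ciphertext: rfzkr
i(8)−r(17): -9≡17 → r
w(22)−f(5): 17 → r
v(21)−z(25): -4≡22 → w
q(16)−k(10): 6 → g
i(8)−r(17): -9≡17 → r

rrwgr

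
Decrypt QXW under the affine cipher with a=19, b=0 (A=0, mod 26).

UTI

The inverse of 19 mod 26 is 11, since 19·11=209≡1. Apply D(y)=11·(y−0) mod 26:
Q(16): 11·(16−0)=176≡20 → U
X(23): 11·(23−0)=253≡19 → T
W(22): 11·(22−0)=242≡8 → I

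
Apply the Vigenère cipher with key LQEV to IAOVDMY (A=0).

TQSQOCC

Repeat the key across the message: LQEVLQE
I(8)+L(11): 19 → T
A(0)+Q(16): 16 → Q
O(14)+E(4): 18 → S
V(21)+V(21): 42≡16 → Q
D(3)+L(11): 14 → O
M(12)+Q(16): 28≡2 → C
Y(24)+E(4): 28≡2 → C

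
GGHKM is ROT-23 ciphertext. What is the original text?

JJKNP

G(6): 6−23=-17≡9 → J
G(6): 6−23=-17≡9 → J
H(7): 7−23=-16≡10 → K
K(10): 10−23=-13≡13 → N
M(12): 12−23=-11≡15 → P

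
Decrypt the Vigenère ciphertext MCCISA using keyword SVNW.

UHPMAF

Repeat the key across the ciphertext: SVNWSV
M(12)−S(18): -6≡20 → U
C(2)−V(21): -19≡7 → H
C(2)−N(13): -11≡15 → P
I(8)−W(22): -14≡12 → M
S(18)−S(18): 0 → A
A(0)−V(21): -21≡5 → F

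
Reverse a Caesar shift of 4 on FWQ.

F(5): 5−4=1 → B
W(22): 22−4=18 → S
Q(16): 16−4=12 → M

BSM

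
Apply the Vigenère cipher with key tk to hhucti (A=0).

Repeat the key across the message: tktktk
h(7)+t(19): 26≡0 → a
h(7)+k(10): 17 → r
u(20)+t(19): 39≡13 → n
c(2)+k(10): 12 → m
t(19)+t(19): 38≡12 → m
i(8)+k(10): 18 → s

arnmms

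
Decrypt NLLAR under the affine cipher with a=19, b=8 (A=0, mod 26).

The inverse of 19 mod 26 is 11, since 19·11=209≡1. Apply D(y)=11·(y−8) mod 26:
N(13): 11·(13−8)=55≡3 → D
L(11): 11·(11−8)=33≡7 → H
L(11): 11·(11−8)=33≡7 → H
A(0): 11·(0−8)=-88≡16 → Q
R(17): 11·(17−8)=99≡21 → V

DHHQV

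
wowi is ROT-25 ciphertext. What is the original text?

w(22): 22−25=-3≡23 → x
o(14): 14−25=-11≡15 → p
w(22): 22−25=-3≡23 → x
i(8): 8−25=-17≡9 → j

xpxj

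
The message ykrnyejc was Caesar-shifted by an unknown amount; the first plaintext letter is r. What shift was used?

7

From the crib: y(24)−r(17)=7, so the shift is 7.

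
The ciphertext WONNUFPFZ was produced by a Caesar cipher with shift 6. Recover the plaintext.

QIHHOZJZT

W(22): 22−6=16 → Q
O(14): 14−6=8 → I
N(13): 13−6=7 → H
N(13): 13−6=7 → H
U(20): 20−6=14 → O
F(5): 5−6=-1≡25 → Z
P(15): 15−6=9 → J
F(5): 5−6=-1≡25 → Z
Z(25): 25−6=19 → T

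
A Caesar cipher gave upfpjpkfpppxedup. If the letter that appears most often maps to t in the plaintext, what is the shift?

22

The most frequent ciphertext letter is p (appears 7 times).
p is position 15; t is position 19.
Shift = -4≡22.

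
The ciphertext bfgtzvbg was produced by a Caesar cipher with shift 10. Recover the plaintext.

b(1): 1−10=-9≡17 → r
f(5): 5−10=-5≡21 → v
g(6): 6−10=-4≡22 → w
t(19): 19−10=9 → j
z(25): 25−10=15 → p
v(21): 21−10=11 → l
b(1): 1−10=-9≡17 → r
g(6): 6−10=-4≡22 → w

rvwjplrw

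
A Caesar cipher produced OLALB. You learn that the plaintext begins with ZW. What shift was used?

15

From the crib: O(14)−Z(25)=-11≡15, so the shift is 15.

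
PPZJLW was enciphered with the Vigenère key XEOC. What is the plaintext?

SLLHOS

Repeat the key across the ciphertext: XEOCXE
P(15)−X(23): -8≡18 → S
P(15)−E(4): 11 → L
Z(25)−O(14): 11 → L
J(9)−C(2): 7 → H
L(11)−X(23): -12≡14 → O
W(22)−E(4): 18 → S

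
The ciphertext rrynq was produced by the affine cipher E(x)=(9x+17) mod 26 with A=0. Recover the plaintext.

The inverse of 9 mod 26 is 3, since 9·3=27≡1. Apply D(y)=3·(y−17) mod 26:
r(17): 3·(17−17)=0 → a
r(17): 3·(17−17)=0 → a
y(24): 3·(24−17)=21 → v
n(13): 3·(13−17)=-12≡14 → o
q(16): 3·(16−17)=-3≡23 → x

aavox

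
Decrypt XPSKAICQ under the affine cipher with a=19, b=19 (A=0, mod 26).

The inverse of 19 mod 26 is 11, since 19·11=209≡1. Apply D(y)=11·(y−19) mod 26:
X(23): 11·(23−19)=44≡18 → S
P(15): 11·(15−19)=-44≡8 → I
S(18): 11·(18−19)=-11≡15 → P
K(10): 11·(10−19)=-99≡5 → F
A(0): 11·(0−19)=-209≡25 → Z
I(8): 11·(8−19)=-121≡9 → J
C(2): 11·(2−19)=-187≡21 → V
Q(16): 11·(16−19)=-33≡19 → T

SIPFZJVT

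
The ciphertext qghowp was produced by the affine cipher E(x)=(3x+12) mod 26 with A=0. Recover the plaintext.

kyhsmb

The inverse of 3 mod 26 is 9, since 3·9=27≡1. Apply D(y)=9·(y−12) mod 26:
q(16): 9·(16−12)=36≡10 → k
g(6): 9·(6−12)=-54≡24 → y
h(7): 9·(7−12)=-45≡7 → h
o(14): 9·(14−12)=18 → s
w(22): 9·(22−12)=90≡12 → m
p(15): 9·(15−12)=27≡1 → b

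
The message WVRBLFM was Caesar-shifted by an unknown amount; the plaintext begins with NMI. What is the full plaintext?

From the crib: W(22)−N(13)=9, so the shift is 9.
Subtract 9 from each ciphertext letter:
W(22): 22−9=13 → N
V(21): 21−9=12 → M
R(17): 17−9=8 → I
B(1): 1−9=-8≡18 → S
L(11): 11−9=2 → C
F(5): 5−9=-4≡22 → W
M(12): 12−9=3 → D

NMISCWD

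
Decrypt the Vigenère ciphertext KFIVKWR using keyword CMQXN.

Repeat the key across the ciphertext: CMQXNCM
K(10)−C(2): 8 → I
F(5)−M(12): -7≡19 → T
I(8)−Q(16): -8≡18 → S
V(21)−X(23): -2≡24 → Y
K(10)−N(13): -3≡23 → X
W(22)−C(2): 20 → U
R(17)−M(12): 5 → F

ITSYXUF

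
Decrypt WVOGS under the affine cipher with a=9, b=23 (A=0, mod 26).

XUZBL

The inverse of 9 mod 26 is 3, since 9·3=27≡1. Apply D(y)=3·(y−23) mod 26:
W(22): 3·(22−23)=-3≡23 → X
V(21): 3·(21−23)=-6≡20 → U
O(14): 3·(14−23)=-27≡25 → Z
G(6): 3·(6−23)=-51≡1 → B
S(18): 3·(18−23)=-15≡11 → L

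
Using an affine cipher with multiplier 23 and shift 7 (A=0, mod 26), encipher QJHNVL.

LGMUWA

Q(16): 23·16+7=375≡11 → L
J(9): 23·9+7=214≡6 → G
H(7): 23·7+7=168≡12 → M
N(13): 23·13+7=306≡20 → U
V(21): 23·21+7=490≡22 → W
L(11): 23·11+7=260≡0 → A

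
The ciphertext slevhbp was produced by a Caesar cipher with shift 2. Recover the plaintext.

qjctfzn

s(18): 18−2=16 → q
l(11): 11−2=9 → j
e(4): 4−2=2 → c
v(21): 21−2=19 → t
h(7): 7−2=5 → f
b(1): 1−2=-1≡25 → z
p(15): 15−2=13 → n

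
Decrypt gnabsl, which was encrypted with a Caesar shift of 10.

g(6): 6−10=-4≡22 → w
n(13): 13−10=3 → d
a(0): 0−10=-10≡16 → q
b(1): 1−10=-9≡17 → r
s(18): 18−10=8 → i
l(11): 11−10=1 → b

wdqrib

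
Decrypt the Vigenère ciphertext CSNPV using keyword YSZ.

EAORD

Repeat the key across the ciphertext: YSZYS
C(2)−Y(24): -22≡4 → E
S(18)−S(18): 0 → A
N(13)−Z(25): -12≡14 → O
P(15)−Y(24): -9≡17 → R
V(21)−S(18): 3 → D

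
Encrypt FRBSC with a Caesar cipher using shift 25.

EQARB

F(5): 5+25=30≡4 → E
R(17): 17+25=42≡16 → Q
B(1): 1+25=26≡0 → A
S(18): 18+25=43≡17 → R
C(2): 2+25=27≡1 → B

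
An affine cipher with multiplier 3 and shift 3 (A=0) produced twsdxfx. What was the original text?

The inverse of 3 mod 26 is 9, since 3·9=27≡1. Apply D(y)=9·(y−3) mod 26:
t(19): 9·(19−3)=144≡14 → o
w(22): 9·(22−3)=171≡15 → p
s(18): 9·(18−3)=135≡5 → f
d(3): 9·(3−3)=0 → a
x(23): 9·(23−3)=180≡24 → y
f(5): 9·(5−3)=18 → s
x(23): 9·(23−3)=180≡24 → y

opfaysy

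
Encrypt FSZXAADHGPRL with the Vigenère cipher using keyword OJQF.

Repeat the key across the message: OJQFOJQFOJQF
F(5)+O(14): 19 → T
S(18)+J(9): 27≡1 → B
Z(25)+Q(16): 41≡15 → P
X(23)+F(5): 28≡2 → C
A(0)+O(14): 14 → O
A(0)+J(9): 9 → J
D(3)+Q(16): 19 → T
H(7)+F(5): 12 → M
G(6)+O(14): 20 → U
P(15)+J(9): 24 → Y
R(17)+Q(16): 33≡7 → H
L(11)+F(5): 16 → Q

TBPCOJTMUYHQ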